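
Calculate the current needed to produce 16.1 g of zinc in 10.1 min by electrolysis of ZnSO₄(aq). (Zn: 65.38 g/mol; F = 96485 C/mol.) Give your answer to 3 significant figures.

n(Zn) = 16.1 / 65.38 = 0.2463 mol
Zn²⁺ + 2e⁻ → Zn, so n(e⁻) = 2 × 0.2463 = 0.4926 mol
Q = 0.4926 × 96485 = 47530 C
I = Q / t = 47530 / 606 s = 78.4 A

78.4 A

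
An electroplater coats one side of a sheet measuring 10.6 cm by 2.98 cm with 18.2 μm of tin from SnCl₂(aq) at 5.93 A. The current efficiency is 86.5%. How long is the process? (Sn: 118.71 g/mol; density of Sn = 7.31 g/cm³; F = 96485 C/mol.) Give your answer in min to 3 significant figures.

2.22 min

Plated area = 10.6 × 2.98 = 31.59 cm²
Volume = 31.59 × 18.2×10⁻⁴ cm = 0.05749 cm³
m(Sn) = 0.05749 × 7.31 = 0.4203 g
n(Sn) = 0.4203 / 118.71 = 0.003541 mol; n(e⁻) = 2 × 0.003541 = 0.007082 mol
Q = 0.007082 × 96485 / 0.865 = 790.0 C
t = 790.0 / 5.93 = 133.2 s = 2.22 min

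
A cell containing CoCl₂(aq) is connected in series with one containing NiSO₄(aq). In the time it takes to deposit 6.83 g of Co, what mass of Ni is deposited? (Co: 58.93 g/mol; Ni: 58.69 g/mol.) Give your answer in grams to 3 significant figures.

6.80 g

n(Co) = 6.83 / 58.93 = 0.1159 mol
Co²⁺ + 2e⁻ → Co, so n(e⁻) = 2 × 0.1159 = 0.2318 mol
In series, the same 0.2318 mol of electrons flows through the second cell.
Ni²⁺ + 2e⁻ → Ni, so n(Ni) = 0.2318 / 2 = 0.1159 mol
m(Ni) = 0.1159 × 58.69 = 6.80 g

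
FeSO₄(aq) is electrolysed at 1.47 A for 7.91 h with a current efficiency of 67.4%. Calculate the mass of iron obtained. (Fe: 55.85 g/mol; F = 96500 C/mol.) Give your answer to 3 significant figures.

Q = 1.47 × 28476 = 41860 C
n(e⁻) = 41860 / 96500 = 0.4338 mol
Fe²⁺ + 2e⁻ → Fe, so theoretical m(Fe) = 0.2169 × 55.85 = 12.11 g
Actual mass = 67.4% × 12.11 = 8.16 g

8.16 g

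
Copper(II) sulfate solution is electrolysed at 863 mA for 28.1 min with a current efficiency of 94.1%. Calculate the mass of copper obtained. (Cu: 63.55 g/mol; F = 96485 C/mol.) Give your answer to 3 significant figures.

0.451 g

Q = 0.863 × 1686 = 1455 C
n(e⁻) = 1455 / 96485 = 0.01508 mol
Cu²⁺ + 2e⁻ → Cu, so theoretical m(Cu) = 0.007540 × 63.55 = 0.4792 g
Actual mass = 94.1% × 0.4792 = 0.451 g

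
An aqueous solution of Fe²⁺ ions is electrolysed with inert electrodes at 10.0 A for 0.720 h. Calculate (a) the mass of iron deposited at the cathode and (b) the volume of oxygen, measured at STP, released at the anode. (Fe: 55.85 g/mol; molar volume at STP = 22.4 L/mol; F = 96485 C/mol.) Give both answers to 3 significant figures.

Q = 10.0 × 2592 = 25920 C; n(e⁻) = 25920 / 96485 = 0.2686 mol
Cathode: Fe²⁺ + 2e⁻ → Fe → n(Fe) = 0.2686/2 = 0.1343 mol → 7.50 g
Anode: 2H₂O → O₂ + 4H⁺ + 4e⁻ → n(O₂) = 0.2686/4 = 0.06715 mol → 1.50 L

7.50 g Fe; 1.50 L O₂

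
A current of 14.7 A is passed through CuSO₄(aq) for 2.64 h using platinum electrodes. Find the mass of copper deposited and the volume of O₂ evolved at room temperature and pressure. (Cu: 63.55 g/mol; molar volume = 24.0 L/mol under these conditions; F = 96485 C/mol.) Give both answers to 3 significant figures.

Q = 14.7 × 9504 = 1.397×10^5 C; n(e⁻) = 1.397×10^5 / 96485 = 1.448 mol
Cathode: Cu²⁺ + 2e⁻ → Cu → n(Cu) = 1.448/2 = 0.7240 mol → 46.0 g
Anode: 2H₂O → O₂ + 4H⁺ + 4e⁻ → n(O₂) = 1.448/4 = 0.3620 mol → 8.69 L

46.0 g Cu; 8.69 L O₂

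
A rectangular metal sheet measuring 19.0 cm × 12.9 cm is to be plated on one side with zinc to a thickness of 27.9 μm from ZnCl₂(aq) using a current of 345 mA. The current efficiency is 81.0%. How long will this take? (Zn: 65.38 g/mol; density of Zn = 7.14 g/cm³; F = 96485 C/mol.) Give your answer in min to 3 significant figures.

Plated area = 19.0 × 12.9 = 245.1 cm²
Volume = 245.1 × 27.9×10⁻⁴ cm = 0.6838 cm³
m(Zn) = 0.6838 × 7.14 = 4.882 g
n(Zn) = 4.882 / 65.38 = 0.07467 mol; n(e⁻) = 2 × 0.07467 = 0.1493 mol
Q = 0.1493 × 96485 / 0.810 = 17780 C
t = 17780 / 0.345 = 51540 s = 859 min

859 min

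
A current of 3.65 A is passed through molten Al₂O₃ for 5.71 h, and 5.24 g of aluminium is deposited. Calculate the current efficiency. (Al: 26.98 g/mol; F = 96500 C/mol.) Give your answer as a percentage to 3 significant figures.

74.9%

Q = 3.65 × 20556 = 75030 C
n(e⁻) = 75030 / 96500 = 0.7775 mol
Al³⁺ + 3e⁻ → Al, so theoretical n(Al) = 0.2592 mol → 6.993 g
Efficiency = 5.24 / 6.993 = 0.7493 = 74.9%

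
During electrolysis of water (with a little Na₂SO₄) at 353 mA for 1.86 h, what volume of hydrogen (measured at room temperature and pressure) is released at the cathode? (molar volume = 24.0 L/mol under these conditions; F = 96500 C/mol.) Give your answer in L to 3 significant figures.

Charge passed = 0.353 × 6696 = 2364 C
n(e⁻) = 2364 / 96500 = 0.02450 mol
2H⁺ + 2e⁻ → H₂, so n(H₂) = 0.02450 / 2 = 0.01225 mol
V = 0.01225 × 24.0 = 0.2940 L

0.294 L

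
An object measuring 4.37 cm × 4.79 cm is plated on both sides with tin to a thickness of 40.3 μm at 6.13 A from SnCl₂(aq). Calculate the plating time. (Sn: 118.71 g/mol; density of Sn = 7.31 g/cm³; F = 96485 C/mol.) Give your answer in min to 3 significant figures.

Plated area = 2 × 4.37 × 4.79 = 41.86 cm²
Volume = 41.86 × 40.3×10⁻⁴ cm = 0.1687 cm³
m(Sn) = 0.1687 × 7.31 = 1.233 g
n(Sn) = 1.233 / 118.71 = 0.01039 mol; n(e⁻) = 2 × 0.01039 = 0.02078 mol
Q = 0.02078 × 96485 = 2005 C
t = 2005 / 6.13 = 327.1 s = 5.45 min

5.45 min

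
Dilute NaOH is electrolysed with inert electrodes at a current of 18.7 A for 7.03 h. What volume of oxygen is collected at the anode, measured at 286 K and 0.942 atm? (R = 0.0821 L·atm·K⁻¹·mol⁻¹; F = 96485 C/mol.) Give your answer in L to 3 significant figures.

30.6 L

Charge passed = 18.7 × 25308 = 4.733×10^5 C
n(e⁻) = Q/F = 4.733×10^5/96485 = 4.905 mol
2H₂O → O₂ + 4H⁺ + 4e⁻, so n(O₂) = 4.905 / 4 = 1.226 mol
V = nRT/P = 1.226 × 0.0821 × 286 / 0.942 = 30.56 L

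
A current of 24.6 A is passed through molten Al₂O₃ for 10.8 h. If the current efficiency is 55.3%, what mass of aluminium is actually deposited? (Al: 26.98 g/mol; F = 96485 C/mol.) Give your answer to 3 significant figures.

49.3 g

Q = 24.6 × 38880 = 9.564×10^5 C
n(e⁻) = 9.564×10^5 / 96485 = 9.912 mol
Al³⁺ + 3e⁻ → Al, so theoretical m(Al) = 3.304 × 26.98 = 89.14 g
Actual mass = 55.3% × 89.14 = 49.3 g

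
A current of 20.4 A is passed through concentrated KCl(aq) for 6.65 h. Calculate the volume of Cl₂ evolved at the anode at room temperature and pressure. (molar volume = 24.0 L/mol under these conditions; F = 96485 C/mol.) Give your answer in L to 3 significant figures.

60.7 L

Q = 20.4 A × 23940 s = 4.884×10^5 C
Moles of electrons = 4.884×10^5 / 96485 = 5.062 mol
2Cl⁻ → Cl₂ + 2e⁻, so n(Cl₂) = 5.062 / 2 = 2.531 mol
V = 2.531 × 24.0 = 60.74 L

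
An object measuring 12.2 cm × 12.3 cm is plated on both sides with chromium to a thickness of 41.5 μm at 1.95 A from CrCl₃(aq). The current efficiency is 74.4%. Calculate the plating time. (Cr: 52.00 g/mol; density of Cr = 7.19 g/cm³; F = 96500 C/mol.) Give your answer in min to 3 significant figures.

Plated area = 2 × 12.2 × 12.3 = 300.1 cm²
Volume = 300.1 × 41.5×10⁻⁴ cm = 1.245 cm³
m(Cr) = 1.245 × 7.19 = 8.952 g
n(Cr) = 8.952 / 52.00 = 0.1722 mol; n(e⁻) = 3 × 0.1722 = 0.5166 mol
Q = 0.5166 × 96500 / 0.744 = 67010 C
t = 67010 / 1.95 = 34360 s = 573 min

573 min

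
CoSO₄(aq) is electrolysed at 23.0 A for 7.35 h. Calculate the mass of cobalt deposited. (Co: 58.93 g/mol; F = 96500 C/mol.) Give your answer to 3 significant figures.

Q = 23.0 A × 26460 s = 6.086×10^5 C
Moles of electrons = 6.086×10^5 / 96500 = 6.307 mol
Co²⁺ + 2e⁻ → Co, so n(Co) = 6.307 / 2 = 3.154 mol
m = 3.154 × 58.93 = 186 g

186 g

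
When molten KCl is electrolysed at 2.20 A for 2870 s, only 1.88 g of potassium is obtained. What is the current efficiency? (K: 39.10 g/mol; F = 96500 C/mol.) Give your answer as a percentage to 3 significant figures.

73.5%

Q = 2.20 × 2870 = 6314 C
n(e⁻) = 6314 / 96500 = 0.06543 mol
K⁺ + e⁻ → K, so theoretical n(K) = 0.06543 mol → 2.558 g
Efficiency = 1.88 / 2.558 = 0.7349 = 73.5%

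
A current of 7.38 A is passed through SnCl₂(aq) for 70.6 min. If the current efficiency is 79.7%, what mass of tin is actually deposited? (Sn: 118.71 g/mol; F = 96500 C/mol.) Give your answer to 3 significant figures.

Q = 7.38 × 4236 = 31260 C
n(e⁻) = 31260 / 96500 = 0.3239 mol
Sn²⁺ + 2e⁻ → Sn, so theoretical m(Sn) = 0.1620 × 118.71 = 19.23 g
Actual mass = 79.7% × 19.23 = 15.3 g

15.3 g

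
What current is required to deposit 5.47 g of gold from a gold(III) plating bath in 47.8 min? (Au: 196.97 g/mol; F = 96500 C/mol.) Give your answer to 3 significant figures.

n(Au) = 5.47 / 196.97 = 0.02777 mol
Au³⁺ + 3e⁻ → Au, so n(e⁻) = 3 × 0.02777 = 0.08331 mol
Q = 0.08331 × 96500 = 8039 C
I = Q / t = 8039 / 2868 s = 2.80 A

2.80 A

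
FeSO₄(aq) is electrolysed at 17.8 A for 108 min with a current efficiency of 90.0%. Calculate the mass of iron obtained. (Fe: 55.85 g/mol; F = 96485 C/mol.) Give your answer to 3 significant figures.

Q = 17.8 × 6480 = 1.153×10^5 C
n(e⁻) = 1.153×10^5 / 96485 = 1.195 mol
Fe²⁺ + 2e⁻ → Fe, so theoretical m(Fe) = 0.5975 × 55.85 = 33.37 g
Actual mass = 90.0% × 33.37 = 30.0 g

30.0 g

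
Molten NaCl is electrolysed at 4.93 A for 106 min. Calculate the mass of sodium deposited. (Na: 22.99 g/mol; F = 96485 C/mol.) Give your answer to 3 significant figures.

Charge passed = 4.93 × 6360 = 31350 C
n(e⁻) = Q/F = 31350/96485 = 0.3249 mol
Na⁺ + e⁻ → Na, so n(Na) = 0.3249 mol
m = 0.3249 × 22.99 = 7.47 g

7.47 g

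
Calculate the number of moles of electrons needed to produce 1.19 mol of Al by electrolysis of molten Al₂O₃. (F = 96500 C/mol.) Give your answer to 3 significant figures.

3.57 mol

Al³⁺ + 3e⁻ → Al, so n(e⁻) = 3 × 1.19 = 3.570 mol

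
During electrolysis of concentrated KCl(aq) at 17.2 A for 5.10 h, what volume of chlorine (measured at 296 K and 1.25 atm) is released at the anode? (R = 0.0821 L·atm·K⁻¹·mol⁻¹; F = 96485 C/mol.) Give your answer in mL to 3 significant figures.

Q = 17.2 A × 18360 s = 3.158×10^5 C
n(e⁻) = Q/F = 3.158×10^5/96485 = 3.273 mol
2Cl⁻ → Cl₂ + 2e⁻, so n(Cl₂) = 3.273 / 2 = 1.637 mol
V = nRT/P = 1.637 × 0.0821 × 296 / 1.25 = 31.83 L
= 31800 mL

31800 mL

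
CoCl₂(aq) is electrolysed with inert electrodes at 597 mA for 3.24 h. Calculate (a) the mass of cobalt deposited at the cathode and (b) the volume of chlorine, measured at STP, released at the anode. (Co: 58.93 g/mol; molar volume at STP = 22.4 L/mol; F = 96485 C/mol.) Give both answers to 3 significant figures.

Q = 0.597 × 11664 = 6963 C; n(e⁻) = 6963 / 96485 = 0.07217 mol
Cathode: Co²⁺ + 2e⁻ → Co → n(Co) = 0.07217/2 = 0.03609 mol → 2.13 g
Anode: 2Cl⁻ → Cl₂ + 2e⁻ → n(Cl₂) = 0.07217/2 = 0.03609 mol → 0.808 L

2.13 g Co; 0.808 L Cl₂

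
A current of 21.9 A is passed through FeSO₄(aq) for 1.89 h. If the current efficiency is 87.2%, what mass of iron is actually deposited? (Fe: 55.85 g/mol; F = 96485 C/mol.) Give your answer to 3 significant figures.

Q = 21.9 × 6804 = 1.490×10^5 C
n(e⁻) = 1.490×10^5 / 96485 = 1.544 mol
Fe²⁺ + 2e⁻ → Fe, so theoretical m(Fe) = 0.7720 × 55.85 = 43.12 g
Actual mass = 87.2% × 43.12 = 37.6 g

37.6 g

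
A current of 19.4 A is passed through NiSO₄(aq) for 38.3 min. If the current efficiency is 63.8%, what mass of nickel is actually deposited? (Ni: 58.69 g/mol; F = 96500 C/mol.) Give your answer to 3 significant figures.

Q = 19.4 × 2298 = 44580 C
n(e⁻) = 44580 / 96500 = 0.4620 mol
Ni²⁺ + 2e⁻ → Ni, so theoretical m(Ni) = 0.2310 × 58.69 = 13.56 g
Actual mass = 63.8% × 13.56 = 8.65 g

8.65 g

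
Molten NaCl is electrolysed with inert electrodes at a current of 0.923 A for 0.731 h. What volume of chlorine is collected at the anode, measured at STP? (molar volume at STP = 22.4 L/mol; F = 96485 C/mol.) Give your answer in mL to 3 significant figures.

282 mL

Q = It = 0.923 × 2631.6 = 2429 C
Moles of electrons = 2429 / 96485 = 0.02517 mol
2Cl⁻ → Cl₂ + 2e⁻, so n(Cl₂) = 0.02517 / 2 = 0.01259 mol
V = 0.01259 × 22.4 = 0.2820 L
= 282 mL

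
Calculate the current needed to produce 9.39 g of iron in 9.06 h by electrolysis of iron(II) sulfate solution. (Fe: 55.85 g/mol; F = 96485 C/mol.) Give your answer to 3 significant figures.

n(Fe) = 9.39 / 55.85 = 0.1681 mol
Fe²⁺ + 2e⁻ → Fe, so n(e⁻) = 2 × 0.1681 = 0.3362 mol
Q = 0.3362 × 96485 = 32440 C
I = Q / t = 32440 / 32616 s = 0.995 A

0.995 A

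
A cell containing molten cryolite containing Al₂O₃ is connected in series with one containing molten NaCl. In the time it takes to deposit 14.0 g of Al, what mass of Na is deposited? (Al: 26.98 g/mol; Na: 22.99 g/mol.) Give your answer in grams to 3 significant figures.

n(Al) = 14.0 / 26.98 = 0.5189 mol
Al³⁺ + 3e⁻ → Al, so n(e⁻) = 3 × 0.5189 = 1.557 mol
Same current for the same time ⇒ same n(e⁻) = 1.557 mol in both cells.
Na⁺ + e⁻ → Na, so n(Na) = 1.557 mol
m(Na) = 1.557 × 22.99 = 35.8 g

35.8 g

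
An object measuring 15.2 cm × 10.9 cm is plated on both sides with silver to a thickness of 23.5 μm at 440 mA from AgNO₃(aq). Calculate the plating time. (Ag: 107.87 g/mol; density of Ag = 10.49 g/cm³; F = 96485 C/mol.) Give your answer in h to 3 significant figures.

Plated area = 2 × 15.2 × 10.9 = 331.4 cm²
Volume = 331.4 × 23.5×10⁻⁴ cm = 0.7788 cm³
m(Ag) = 0.7788 × 10.49 = 8.170 g
n(Ag) = 8.170 / 107.87 = 0.07574 mol; n(e⁻) = 0.07574 mol
Q = 0.07574 × 96485 = 7308 C
t = 7308 / 0.440 = 16610 s = 4.61 h

4.61 h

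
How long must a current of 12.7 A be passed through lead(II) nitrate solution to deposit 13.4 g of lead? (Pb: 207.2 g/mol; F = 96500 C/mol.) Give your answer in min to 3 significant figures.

n(Pb) = 13.4 / 207.2 = 0.06467 mol
Pb²⁺ + 2e⁻ → Pb, so n(e⁻) = 2 × 0.06467 = 0.1293 mol
Q = 0.1293 × 96500 = 12480 C
t = Q / I = 12480 / 12.7 = 982.7 s = 16.4 min

16.4 min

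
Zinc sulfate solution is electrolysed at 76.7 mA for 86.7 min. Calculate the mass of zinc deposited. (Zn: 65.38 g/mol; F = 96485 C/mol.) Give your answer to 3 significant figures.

Q = 0.0767 A × 5202 s = 399.0 C
Moles of electrons = 399.0 / 96485 = 0.004135 mol
Zn²⁺ + 2e⁻ → Zn, so n(Zn) = 0.004135 / 2 = 0.002068 mol
m = 0.002068 × 65.38 = 0.135 g

0.135 g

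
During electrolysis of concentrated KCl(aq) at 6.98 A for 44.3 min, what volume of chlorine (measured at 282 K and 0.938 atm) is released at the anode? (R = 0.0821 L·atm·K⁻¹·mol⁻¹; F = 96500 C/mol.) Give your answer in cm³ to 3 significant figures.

Q = It = 6.98 × 2658 = 18550 C
Moles of electrons = 18550 / 96500 = 0.1922 mol
2Cl⁻ → Cl₂ + 2e⁻, so n(Cl₂) = 0.1922 / 2 = 0.09610 mol
V = nRT/P = 0.09610 × 0.0821 × 282 / 0.938 = 2.372 L
= 2370 cm³

2370 cm³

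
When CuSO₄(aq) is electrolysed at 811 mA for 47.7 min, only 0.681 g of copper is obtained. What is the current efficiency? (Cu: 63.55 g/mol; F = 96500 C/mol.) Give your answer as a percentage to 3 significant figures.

89.1%

Q = 0.811 × 2862 = 2321 C
n(e⁻) = 2321 / 96500 = 0.02405 mol
Cu²⁺ + 2e⁻ → Cu, so theoretical n(Cu) = 0.01203 mol → 0.7645 g
Efficiency = 0.681 / 0.7645 = 0.8908 = 89.1%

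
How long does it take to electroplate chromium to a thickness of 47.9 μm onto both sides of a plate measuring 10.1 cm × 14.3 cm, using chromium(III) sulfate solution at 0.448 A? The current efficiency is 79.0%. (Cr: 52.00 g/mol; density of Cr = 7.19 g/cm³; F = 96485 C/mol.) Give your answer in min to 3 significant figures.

Plated area = 2 × 10.1 × 14.3 = 288.9 cm²
Volume = 288.9 × 47.9×10⁻⁴ cm = 1.384 cm³
m(Cr) = 1.384 × 7.19 = 9.951 g
n(Cr) = 9.951 / 52.00 = 0.1914 mol; n(e⁻) = 3 × 0.1914 = 0.5742 mol
Q = 0.5742 × 96485 / 0.790 = 70130 C
t = 70130 / 0.448 = 1.565×10^5 s = 2610 min

2610 min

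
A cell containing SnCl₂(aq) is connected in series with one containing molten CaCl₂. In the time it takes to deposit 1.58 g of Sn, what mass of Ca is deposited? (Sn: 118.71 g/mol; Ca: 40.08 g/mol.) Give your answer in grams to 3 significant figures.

0.533 g

n(Sn) = 1.58 / 118.71 = 0.01331 mol
Sn²⁺ + 2e⁻ → Sn, so n(e⁻) = 2 × 0.01331 = 0.02662 mol
The cells are in series, so the same charge (and hence the same n(e⁻) = 0.02662 mol) passes through both.
Ca²⁺ + 2e⁻ → Ca, so n(Ca) = 0.02662 / 2 = 0.01331 mol
m(Ca) = 0.01331 × 40.08 = 0.533 g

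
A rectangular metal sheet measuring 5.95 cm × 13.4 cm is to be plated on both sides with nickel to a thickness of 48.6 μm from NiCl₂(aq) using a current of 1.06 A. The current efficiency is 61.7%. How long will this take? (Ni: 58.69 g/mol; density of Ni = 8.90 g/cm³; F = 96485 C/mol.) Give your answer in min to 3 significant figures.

Plated area = 2 × 5.95 × 13.4 = 159.5 cm²
Volume = 159.5 × 48.6×10⁻⁴ cm = 0.7752 cm³
m(Ni) = 0.7752 × 8.90 = 6.899 g
n(Ni) = 6.899 / 58.69 = 0.1175 mol; n(e⁻) = 2 × 0.1175 = 0.2350 mol
Q = 0.2350 × 96485 / 0.617 = 36750 C
t = 36750 / 1.06 = 34670 s = 578 min

578 min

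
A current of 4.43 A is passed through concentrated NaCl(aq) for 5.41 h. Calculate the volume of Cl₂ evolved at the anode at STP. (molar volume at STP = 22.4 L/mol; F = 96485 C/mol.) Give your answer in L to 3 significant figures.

10.0 L

Q = It = 4.43 × 19476 = 86280 C
n(e⁻) = 86280 / 96485 = 0.8942 mol
2Cl⁻ → Cl₂ + 2e⁻, so n(Cl₂) = 0.8942 / 2 = 0.4471 mol
V = 0.4471 × 22.4 = 10.02 L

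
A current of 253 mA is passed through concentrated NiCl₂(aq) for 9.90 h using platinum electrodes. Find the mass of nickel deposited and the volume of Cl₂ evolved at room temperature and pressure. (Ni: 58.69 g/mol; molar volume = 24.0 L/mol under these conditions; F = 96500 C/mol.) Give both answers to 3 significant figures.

Q = 0.253 × 35640 = 9017 C; n(e⁻) = 9017 / 96500 = 0.09344 mol
Cathode: Ni²⁺ + 2e⁻ → Ni → n(Ni) = 0.09344/2 = 0.04672 mol → 2.74 g
Anode: 2Cl⁻ → Cl₂ + 2e⁻ → n(Cl₂) = 0.09344/2 = 0.04672 mol → 1.12 L

2.74 g Ni; 1.12 L Cl₂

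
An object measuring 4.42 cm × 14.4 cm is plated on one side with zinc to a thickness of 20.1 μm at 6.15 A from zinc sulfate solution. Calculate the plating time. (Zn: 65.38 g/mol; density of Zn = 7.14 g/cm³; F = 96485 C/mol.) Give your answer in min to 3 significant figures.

7.31 min

Plated area = 4.42 × 14.4 = 63.65 cm²
Volume = 63.65 × 20.1×10⁻⁴ cm = 0.1279 cm³
m(Zn) = 0.1279 × 7.14 = 0.9132 g
n(Zn) = 0.9132 / 65.38 = 0.01397 mol; n(e⁻) = 2 × 0.01397 = 0.02794 mol
Q = 0.02794 × 96485 = 2696 C
t = 2696 / 6.15 = 438.4 s = 7.31 min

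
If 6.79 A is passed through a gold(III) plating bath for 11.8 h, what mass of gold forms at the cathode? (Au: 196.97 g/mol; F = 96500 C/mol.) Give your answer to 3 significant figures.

196 g

Q = It = 6.79 × 42480 = 2.884×10^5 C
n(e⁻) = 2.884×10^5 / 96500 = 2.989 mol
Au³⁺ + 3e⁻ → Au, so n(Au) = 2.989 / 3 = 0.9963 mol
m = 0.9963 × 196.97 = 196 g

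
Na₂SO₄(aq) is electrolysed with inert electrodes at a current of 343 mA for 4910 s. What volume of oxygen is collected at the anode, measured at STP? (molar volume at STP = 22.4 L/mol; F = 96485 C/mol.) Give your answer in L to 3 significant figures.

0.0977 L

Charge passed = 0.343 × 4910 = 1684 C
n(e⁻) = Q/F = 1684/96485 = 0.01745 mol
2H₂O → O₂ + 4H⁺ + 4e⁻, so n(O₂) = 0.01745 / 4 = 0.004363 mol
V = 0.004363 × 22.4 = 0.09773 L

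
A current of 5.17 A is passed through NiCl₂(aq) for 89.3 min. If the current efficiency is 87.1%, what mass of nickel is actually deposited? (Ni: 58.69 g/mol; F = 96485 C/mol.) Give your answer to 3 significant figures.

7.34 g

Q = 5.17 × 5358 = 27700 C
n(e⁻) = 27700 / 96485 = 0.2871 mol
Ni²⁺ + 2e⁻ → Ni, so theoretical m(Ni) = 0.1436 × 58.69 = 8.428 g
Actual mass = 87.1% × 8.428 = 7.34 g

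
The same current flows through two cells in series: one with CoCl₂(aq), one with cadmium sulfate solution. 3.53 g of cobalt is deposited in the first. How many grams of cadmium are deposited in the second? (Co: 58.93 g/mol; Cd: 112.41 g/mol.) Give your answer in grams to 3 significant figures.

6.73 g

n(Co) = 3.53 / 58.93 = 0.05990 mol
Co²⁺ + 2e⁻ → Co, so n(e⁻) = 2 × 0.05990 = 0.1198 mol
In series, the same 0.1198 mol of electrons flows through the second cell.
Cd²⁺ + 2e⁻ → Cd, so n(Cd) = 0.1198 / 2 = 0.05990 mol
m(Cd) = 0.05990 × 112.41 = 6.73 g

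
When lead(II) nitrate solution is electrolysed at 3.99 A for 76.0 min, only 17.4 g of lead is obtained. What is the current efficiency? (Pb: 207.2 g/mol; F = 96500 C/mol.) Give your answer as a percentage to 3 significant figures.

Q = 3.99 × 4560 = 18190 C
n(e⁻) = 18190 / 96500 = 0.1885 mol
Pb²⁺ + 2e⁻ → Pb, so theoretical n(Pb) = 0.09425 mol → 19.53 g
Efficiency = 17.4 / 19.53 = 0.8909 = 89.1%

89.1%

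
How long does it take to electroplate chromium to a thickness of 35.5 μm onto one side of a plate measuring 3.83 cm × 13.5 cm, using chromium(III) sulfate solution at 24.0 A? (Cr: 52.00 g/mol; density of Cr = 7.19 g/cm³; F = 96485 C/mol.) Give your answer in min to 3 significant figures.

5.10 min

Plated area = 3.83 × 13.5 = 51.71 cm²
Volume = 51.71 × 35.5×10⁻⁴ cm = 0.1836 cm³
m(Cr) = 0.1836 × 7.19 = 1.320 g
n(Cr) = 1.320 / 52.00 = 0.02538 mol; n(e⁻) = 3 × 0.02538 = 0.07614 mol
Q = 0.07614 × 96485 = 7346 C
t = 7346 / 24.0 = 306.1 s = 5.10 min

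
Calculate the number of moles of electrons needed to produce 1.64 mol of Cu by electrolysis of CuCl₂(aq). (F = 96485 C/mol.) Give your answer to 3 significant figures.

Cu²⁺ + 2e⁻ → Cu, so n(e⁻) = 2 × 1.64 = 3.280 mol

3.28 mol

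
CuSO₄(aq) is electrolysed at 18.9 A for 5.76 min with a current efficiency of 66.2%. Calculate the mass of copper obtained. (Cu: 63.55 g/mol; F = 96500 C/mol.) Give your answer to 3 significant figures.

1.42 g

Q = 18.9 × 345.6 = 6532 C
n(e⁻) = 6532 / 96500 = 0.06769 mol
Cu²⁺ + 2e⁻ → Cu, so theoretical m(Cu) = 0.03385 × 63.55 = 2.151 g
Actual mass = 66.2% × 2.151 = 1.42 g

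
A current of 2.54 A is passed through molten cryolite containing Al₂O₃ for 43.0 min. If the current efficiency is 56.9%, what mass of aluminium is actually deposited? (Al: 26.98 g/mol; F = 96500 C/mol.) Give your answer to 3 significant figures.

0.348 g

Q = 2.54 × 2580 = 6553 C
n(e⁻) = 6553 / 96500 = 0.06791 mol
Al³⁺ + 3e⁻ → Al, so theoretical m(Al) = 0.02264 × 26.98 = 0.6108 g
Actual mass = 56.9% × 0.6108 = 0.348 g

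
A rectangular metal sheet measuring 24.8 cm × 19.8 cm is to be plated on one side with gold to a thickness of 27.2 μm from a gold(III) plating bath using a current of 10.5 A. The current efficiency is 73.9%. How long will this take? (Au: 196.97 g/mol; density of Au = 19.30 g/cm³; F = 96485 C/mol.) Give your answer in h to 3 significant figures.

1.36 h

Plated area = 24.8 × 19.8 = 491.0 cm²
Volume = 491.0 × 27.2×10⁻⁴ cm = 1.336 cm³
m(Au) = 1.336 × 19.30 = 25.78 g
n(Au) = 25.78 / 196.97 = 0.1309 mol; n(e⁻) = 3 × 0.1309 = 0.3927 mol
Q = 0.3927 × 96485 / 0.739 = 51270 C
t = 51270 / 10.5 = 4883 s = 1.36 h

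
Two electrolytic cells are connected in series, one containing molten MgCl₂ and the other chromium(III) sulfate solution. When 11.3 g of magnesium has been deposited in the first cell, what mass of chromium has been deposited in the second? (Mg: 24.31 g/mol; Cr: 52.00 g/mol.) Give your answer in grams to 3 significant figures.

n(Mg) = 11.3 / 24.31 = 0.4648 mol
Mg²⁺ + 2e⁻ → Mg, so n(e⁻) = 2 × 0.4648 = 0.9296 mol
In series, the same 0.9296 mol of electrons flows through the second cell.
Cr³⁺ + 3e⁻ → Cr, so n(Cr) = 0.9296 / 3 = 0.3099 mol
m(Cr) = 0.3099 × 52.00 = 16.1 g

16.1 g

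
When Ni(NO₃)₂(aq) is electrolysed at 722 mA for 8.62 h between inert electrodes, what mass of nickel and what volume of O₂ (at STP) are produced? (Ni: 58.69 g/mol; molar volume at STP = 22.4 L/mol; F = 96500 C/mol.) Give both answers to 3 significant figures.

6.81 g Ni; 1.30 L O₂

Q = 0.722 × 31032 = 22410 C; n(e⁻) = 22410 / 96500 = 0.2322 mol
Cathode: Ni²⁺ + 2e⁻ → Ni → n(Ni) = 0.2322/2 = 0.1161 mol → 6.81 g
Anode: 2H₂O → O₂ + 4H⁺ + 4e⁻ → n(O₂) = 0.2322/4 = 0.05805 mol → 1.30 L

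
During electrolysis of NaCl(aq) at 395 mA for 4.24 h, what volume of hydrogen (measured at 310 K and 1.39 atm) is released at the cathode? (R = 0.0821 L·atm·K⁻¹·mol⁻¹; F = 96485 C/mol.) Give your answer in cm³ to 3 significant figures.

Charge passed = 0.395 × 15264 = 6029 C
n(e⁻) = Q/F = 6029/96485 = 0.06249 mol
2H⁺ + 2e⁻ → H₂, so n(H₂) = 0.06249 / 2 = 0.03125 mol
V = nRT/P = 0.03125 × 0.0821 × 310 / 1.39 = 0.5722 L
= 572 cm³

572 cm³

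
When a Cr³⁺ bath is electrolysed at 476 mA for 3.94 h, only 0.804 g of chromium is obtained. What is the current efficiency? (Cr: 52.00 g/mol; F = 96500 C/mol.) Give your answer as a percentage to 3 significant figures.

Q = 0.476 × 14184 = 6752 C
n(e⁻) = 6752 / 96500 = 0.06997 mol
Cr³⁺ + 3e⁻ → Cr, so theoretical n(Cr) = 0.02332 mol → 1.213 g
Efficiency = 0.804 / 1.213 = 0.6628 = 66.3%

66.3%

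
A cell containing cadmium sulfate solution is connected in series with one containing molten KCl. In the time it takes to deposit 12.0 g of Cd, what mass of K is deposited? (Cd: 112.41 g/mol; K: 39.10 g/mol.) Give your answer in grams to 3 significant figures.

n(Cd) = 12.0 / 112.41 = 0.1068 mol
Cd²⁺ + 2e⁻ → Cd, so n(e⁻) = 2 × 0.1068 = 0.2136 mol
In series, the same 0.2136 mol of electrons flows through the second cell.
K⁺ + e⁻ → K, so n(K) = 0.2136 mol
m(K) = 0.2136 × 39.10 = 8.35 g

8.35 g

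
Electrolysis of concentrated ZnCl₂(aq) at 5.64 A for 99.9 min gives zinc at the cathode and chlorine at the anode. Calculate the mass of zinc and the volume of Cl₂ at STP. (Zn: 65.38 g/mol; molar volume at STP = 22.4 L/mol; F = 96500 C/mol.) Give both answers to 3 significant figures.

11.5 g Zn; 3.92 L Cl₂

Q = 5.64 × 5994 = 33810 C; n(e⁻) = 33810 / 96500 = 0.3504 mol
Cathode: Zn²⁺ + 2e⁻ → Zn → n(Zn) = 0.3504/2 = 0.1752 mol → 11.5 g
Anode: 2Cl⁻ → Cl₂ + 2e⁻ → n(Cl₂) = 0.3504/2 = 0.1752 mol → 3.92 L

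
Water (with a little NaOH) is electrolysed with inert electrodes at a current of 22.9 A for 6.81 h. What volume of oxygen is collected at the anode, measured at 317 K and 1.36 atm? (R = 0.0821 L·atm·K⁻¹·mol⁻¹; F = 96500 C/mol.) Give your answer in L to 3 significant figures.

Charge passed = 22.9 × 24516 = 5.614×10^5 C
Moles of electrons = 5.614×10^5 / 96500 = 5.818 mol
2H₂O → O₂ + 4H⁺ + 4e⁻, so n(O₂) = 5.818 / 4 = 1.455 mol
V = nRT/P = 1.455 × 0.0821 × 317 / 1.36 = 27.84 L

27.8 L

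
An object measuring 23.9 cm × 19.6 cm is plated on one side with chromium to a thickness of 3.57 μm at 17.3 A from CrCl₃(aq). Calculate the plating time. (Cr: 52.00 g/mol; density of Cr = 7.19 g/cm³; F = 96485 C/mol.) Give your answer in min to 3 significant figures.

Plated area = 23.9 × 19.6 = 468.4 cm²
Volume = 468.4 × 3.57×10⁻⁴ cm = 0.1672 cm³
m(Cr) = 0.1672 × 7.19 = 1.202 g
n(Cr) = 1.202 / 52.00 = 0.02312 mol; n(e⁻) = 3 × 0.02312 = 0.06936 mol
Q = 0.06936 × 96485 = 6692 C
t = 6692 / 17.3 = 386.8 s = 6.45 min

6.45 min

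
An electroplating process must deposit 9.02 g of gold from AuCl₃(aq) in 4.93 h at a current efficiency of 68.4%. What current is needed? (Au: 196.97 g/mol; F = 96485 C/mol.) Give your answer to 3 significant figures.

1.09 A

n(Au) = 9.02 / 196.97 = 0.04579 mol
Au³⁺ + 3e⁻ → Au, so n(e⁻) = 3 × 0.04579 = 0.1374 mol
Q = 0.1374 × 96485 / 0.684 = 19380 C
I = Q / t = 19380 / 17748 s = 1.09 A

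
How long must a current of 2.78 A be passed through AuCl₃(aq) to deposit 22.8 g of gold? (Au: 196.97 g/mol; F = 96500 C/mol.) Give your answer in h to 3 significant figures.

3.35 h

n(Au) = 22.8 / 196.97 = 0.1158 mol
Au³⁺ + 3e⁻ → Au, so n(e⁻) = 3 × 0.1158 = 0.3474 mol
Q = 0.3474 × 96500 = 33520 C
t = Q / I = 33520 / 2.78 = 12060 s = 3.35 h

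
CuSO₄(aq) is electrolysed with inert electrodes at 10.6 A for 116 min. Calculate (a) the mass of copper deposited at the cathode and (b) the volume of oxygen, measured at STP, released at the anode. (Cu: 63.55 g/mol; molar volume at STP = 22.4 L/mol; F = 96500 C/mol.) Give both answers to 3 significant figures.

24.3 g Cu; 4.28 L O₂

Q = 10.6 × 6960 = 73780 C; n(e⁻) = 73780 / 96500 = 0.7646 mol
Cathode: Cu²⁺ + 2e⁻ → Cu → n(Cu) = 0.7646/2 = 0.3823 mol → 24.3 g
Anode: 2H₂O → O₂ + 4H⁺ + 4e⁻ → n(O₂) = 0.7646/4 = 0.1912 mol → 4.28 L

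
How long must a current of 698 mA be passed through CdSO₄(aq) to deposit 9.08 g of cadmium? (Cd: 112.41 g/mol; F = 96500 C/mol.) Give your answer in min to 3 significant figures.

n(Cd) = 9.08 / 112.41 = 0.08078 mol
Cd²⁺ + 2e⁻ → Cd, so n(e⁻) = 2 × 0.08078 = 0.1616 mol
Q = 0.1616 × 96500 = 15590 C
t = Q / I = 15590 / 0.698 = 22340 s = 372 min

372 min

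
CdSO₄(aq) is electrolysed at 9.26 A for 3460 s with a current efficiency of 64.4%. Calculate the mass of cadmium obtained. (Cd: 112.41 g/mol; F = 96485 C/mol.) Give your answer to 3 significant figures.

Q = 9.26 × 3460 = 32040 C
n(e⁻) = 32040 / 96485 = 0.3321 mol
Cd²⁺ + 2e⁻ → Cd, so theoretical m(Cd) = 0.1661 × 112.41 = 18.67 g
Actual mass = 64.4% × 18.67 = 12.0 g

12.0 g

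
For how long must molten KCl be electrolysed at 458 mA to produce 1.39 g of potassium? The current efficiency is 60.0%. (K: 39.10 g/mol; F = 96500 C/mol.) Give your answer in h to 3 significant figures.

n(K) = 1.39 / 39.10 = 0.03555 mol
K⁺ + e⁻ → K, so n(e⁻) = 0.03555 mol
Q = 0.03555 × 96500 / 0.600 = 5718 C
t = Q / I = 5718 / 0.458 = 12480 s = 3.47 h

3.47 h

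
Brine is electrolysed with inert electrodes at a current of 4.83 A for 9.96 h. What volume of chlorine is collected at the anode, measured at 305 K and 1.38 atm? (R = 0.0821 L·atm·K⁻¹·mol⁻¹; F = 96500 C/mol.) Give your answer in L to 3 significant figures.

Q = It = 4.83 × 35856 = 1.732×10^5 C
n(e⁻) = Q/F = 1.732×10^5/96500 = 1.795 mol
2Cl⁻ → Cl₂ + 2e⁻, so n(Cl₂) = 1.795 / 2 = 0.8975 mol
V = nRT/P = 0.8975 × 0.0821 × 305 / 1.38 = 16.29 L

16.3 L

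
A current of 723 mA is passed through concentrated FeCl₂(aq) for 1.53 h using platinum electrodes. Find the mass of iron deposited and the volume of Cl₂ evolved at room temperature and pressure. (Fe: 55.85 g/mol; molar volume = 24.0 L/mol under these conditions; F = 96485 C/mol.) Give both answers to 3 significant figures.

1.15 g Fe; 0.495 L Cl₂

Q = 0.723 × 5508 = 3982 C; n(e⁻) = 3982 / 96485 = 0.04127 mol
Cathode: Fe²⁺ + 2e⁻ → Fe → n(Fe) = 0.04127/2 = 0.02064 mol → 1.15 g
Anode: 2Cl⁻ → Cl₂ + 2e⁻ → n(Cl₂) = 0.04127/2 = 0.02064 mol → 0.495 L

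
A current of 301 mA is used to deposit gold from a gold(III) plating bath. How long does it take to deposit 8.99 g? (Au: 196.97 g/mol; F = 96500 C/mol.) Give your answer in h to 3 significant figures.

12.2 h

n(Au) = 8.99 / 196.97 = 0.04564 mol
Au³⁺ + 3e⁻ → Au, so n(e⁻) = 3 × 0.04564 = 0.1369 mol
Q = 0.1369 × 96500 = 13210 C
t = Q / I = 13210 / 0.301 = 43890 s = 12.2 h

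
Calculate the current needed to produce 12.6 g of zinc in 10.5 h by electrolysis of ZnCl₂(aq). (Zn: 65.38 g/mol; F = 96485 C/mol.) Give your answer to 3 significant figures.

n(Zn) = 12.6 / 65.38 = 0.1927 mol
Zn²⁺ + 2e⁻ → Zn, so n(e⁻) = 2 × 0.1927 = 0.3854 mol
Q = 0.3854 × 96485 = 37190 C
I = Q / t = 37190 / 37800 s = 0.984 A

0.984 A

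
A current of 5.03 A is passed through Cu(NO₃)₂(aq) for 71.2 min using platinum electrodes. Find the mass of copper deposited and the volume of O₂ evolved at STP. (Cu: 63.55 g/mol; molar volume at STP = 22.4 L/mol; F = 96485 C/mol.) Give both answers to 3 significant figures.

Q = 5.03 × 4272 = 21490 C; n(e⁻) = 21490 / 96485 = 0.2227 mol
Cathode: Cu²⁺ + 2e⁻ → Cu → n(Cu) = 0.2227/2 = 0.1114 mol → 7.08 g
Anode: 2H₂O → O₂ + 4H⁺ + 4e⁻ → n(O₂) = 0.2227/4 = 0.05568 mol → 1.25 L

7.08 g Cu; 1.25 L O₂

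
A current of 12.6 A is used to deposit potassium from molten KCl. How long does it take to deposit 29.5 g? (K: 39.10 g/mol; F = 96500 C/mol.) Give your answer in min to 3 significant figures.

n(K) = 29.5 / 39.10 = 0.7545 mol
K⁺ + e⁻ → K, so n(e⁻) = 0.7545 mol
Q = 0.7545 × 96500 = 72810 C
t = Q / I = 72810 / 12.6 = 5779 s = 96.3 min

96.3 min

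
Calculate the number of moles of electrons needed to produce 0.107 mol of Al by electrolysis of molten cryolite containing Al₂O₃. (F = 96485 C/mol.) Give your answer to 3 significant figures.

0.321 mol

Al³⁺ + 3e⁻ → Al, so n(e⁻) = 3 × 0.107 = 0.3210 mol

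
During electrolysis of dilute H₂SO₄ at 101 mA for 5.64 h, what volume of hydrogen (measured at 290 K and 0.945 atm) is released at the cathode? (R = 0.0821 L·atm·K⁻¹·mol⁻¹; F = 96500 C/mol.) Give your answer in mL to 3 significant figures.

Q = It = 0.101 × 20304 = 2051 C
n(e⁻) = Q/F = 2051/96500 = 0.02125 mol
2H⁺ + 2e⁻ → H₂, so n(H₂) = 0.02125 / 2 = 0.01063 mol
V = nRT/P = 0.01063 × 0.0821 × 290 / 0.945 = 0.2678 L
= 268 mL

268 mL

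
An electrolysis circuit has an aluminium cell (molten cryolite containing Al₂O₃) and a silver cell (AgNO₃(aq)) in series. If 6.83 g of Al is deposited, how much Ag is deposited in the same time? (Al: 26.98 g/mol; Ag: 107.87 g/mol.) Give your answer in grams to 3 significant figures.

81.9 g

n(Al) = 6.83 / 26.98 = 0.2532 mol
Al³⁺ + 3e⁻ → Al, so n(e⁻) = 3 × 0.2532 = 0.7596 mol
Same current for the same time ⇒ same n(e⁻) = 0.7596 mol in both cells.
Ag⁺ + e⁻ → Ag, so n(Ag) = 0.7596 mol
m(Ag) = 0.7596 × 107.87 = 81.9 g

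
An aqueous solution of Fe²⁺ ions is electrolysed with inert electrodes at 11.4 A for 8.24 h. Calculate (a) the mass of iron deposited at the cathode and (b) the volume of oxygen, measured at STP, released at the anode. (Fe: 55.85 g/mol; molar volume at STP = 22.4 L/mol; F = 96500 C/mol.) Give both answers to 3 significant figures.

Q = 11.4 × 29664 = 3.382×10^5 C; n(e⁻) = 3.382×10^5 / 96500 = 3.505 mol
Cathode: Fe²⁺ + 2e⁻ → Fe → n(Fe) = 3.505/2 = 1.753 mol → 97.9 g
Anode: 2H₂O → O₂ + 4H⁺ + 4e⁻ → n(O₂) = 3.505/4 = 0.8763 mol → 19.6 L

97.9 g Fe; 19.6 L O₂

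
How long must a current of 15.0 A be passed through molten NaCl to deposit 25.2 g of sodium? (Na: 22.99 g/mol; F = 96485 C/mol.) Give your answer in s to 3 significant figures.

7050 s

n(Na) = 25.2 / 22.99 = 1.096 mol
Na⁺ + e⁻ → Na, so n(e⁻) = 1.096 mol
Q = 1.096 × 96485 = 1.057×10^5 C
t = Q / I = 1.057×10^5 / 15.0 = 7047 s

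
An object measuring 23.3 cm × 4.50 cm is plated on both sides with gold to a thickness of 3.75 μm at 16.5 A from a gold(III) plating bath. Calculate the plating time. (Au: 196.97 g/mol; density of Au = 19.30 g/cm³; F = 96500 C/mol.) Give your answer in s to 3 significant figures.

135 s

Plated area = 2 × 23.3 × 4.50 = 209.7 cm²
Volume = 209.7 × 3.75×10⁻⁴ cm = 0.07864 cm³
m(Au) = 0.07864 × 19.30 = 1.518 g
n(Au) = 1.518 / 196.97 = 0.007707 mol; n(e⁻) = 3 × 0.007707 = 0.02312 mol
Q = 0.02312 × 96500 = 2231 C
t = 2231 / 16.5 = 135.2 s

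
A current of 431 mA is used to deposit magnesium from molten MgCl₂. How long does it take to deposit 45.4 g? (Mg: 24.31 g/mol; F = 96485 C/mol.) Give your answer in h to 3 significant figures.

n(Mg) = 45.4 / 24.31 = 1.868 mol
Mg²⁺ + 2e⁻ → Mg, so n(e⁻) = 2 × 1.868 = 3.736 mol
Q = 3.736 × 96485 = 3.605×10^5 C
t = Q / I = 3.605×10^5 / 0.431 = 8.364×10^5 s = 232 h

232 h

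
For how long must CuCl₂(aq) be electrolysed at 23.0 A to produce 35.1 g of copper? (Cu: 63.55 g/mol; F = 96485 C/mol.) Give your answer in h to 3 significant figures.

1.29 h

n(Cu) = 35.1 / 63.55 = 0.5523 mol
Cu²⁺ + 2e⁻ → Cu, so n(e⁻) = 2 × 0.5523 = 1.105 mol
Q = 1.105 × 96485 = 1.066×10^5 C
t = Q / I = 1.066×10^5 / 23.0 = 4635 s = 1.29 h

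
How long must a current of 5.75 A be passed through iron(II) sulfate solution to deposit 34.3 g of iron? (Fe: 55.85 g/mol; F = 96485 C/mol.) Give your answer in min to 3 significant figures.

344 min

n(Fe) = 34.3 / 55.85 = 0.6141 mol
Fe²⁺ + 2e⁻ → Fe, so n(e⁻) = 2 × 0.6141 = 1.228 mol
Q = 1.228 × 96485 = 1.185×10^5 C
t = Q / I = 1.185×10^5 / 5.75 = 20610 s = 344 min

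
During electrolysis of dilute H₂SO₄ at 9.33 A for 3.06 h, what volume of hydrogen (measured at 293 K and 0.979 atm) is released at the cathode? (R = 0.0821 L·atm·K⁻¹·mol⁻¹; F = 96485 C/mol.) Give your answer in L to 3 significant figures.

13.1 L

Q = It = 9.33 × 11016 = 1.028×10^5 C
n(e⁻) = Q/F = 1.028×10^5/96485 = 1.065 mol
2H⁺ + 2e⁻ → H₂, so n(H₂) = 1.065 / 2 = 0.5325 mol
V = nRT/P = 0.5325 × 0.0821 × 293 / 0.979 = 13.08 L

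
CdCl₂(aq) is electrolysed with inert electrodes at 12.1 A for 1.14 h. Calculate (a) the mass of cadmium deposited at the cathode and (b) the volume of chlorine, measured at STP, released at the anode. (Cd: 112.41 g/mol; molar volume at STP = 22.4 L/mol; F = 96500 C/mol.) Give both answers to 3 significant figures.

28.9 g Cd; 5.76 L Cl₂

Q = 12.1 × 4104 = 49660 C; n(e⁻) = 49660 / 96500 = 0.5146 mol
Cathode: Cd²⁺ + 2e⁻ → Cd → n(Cd) = 0.5146/2 = 0.2573 mol → 28.9 g
Anode: 2Cl⁻ → Cl₂ + 2e⁻ → n(Cl₂) = 0.5146/2 = 0.2573 mol → 5.76 L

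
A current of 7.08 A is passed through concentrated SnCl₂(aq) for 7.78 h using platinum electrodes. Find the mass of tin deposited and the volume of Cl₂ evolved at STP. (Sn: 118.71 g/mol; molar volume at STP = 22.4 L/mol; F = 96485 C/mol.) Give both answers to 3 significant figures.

Q = 7.08 × 28008 = 1.983×10^5 C; n(e⁻) = 1.983×10^5 / 96485 = 2.055 mol
Cathode: Sn²⁺ + 2e⁻ → Sn → n(Sn) = 2.055/2 = 1.028 mol → 122 g
Anode: 2Cl⁻ → Cl₂ + 2e⁻ → n(Cl₂) = 2.055/2 = 1.028 mol → 23.0 L

122 g Sn; 23.0 L Cl₂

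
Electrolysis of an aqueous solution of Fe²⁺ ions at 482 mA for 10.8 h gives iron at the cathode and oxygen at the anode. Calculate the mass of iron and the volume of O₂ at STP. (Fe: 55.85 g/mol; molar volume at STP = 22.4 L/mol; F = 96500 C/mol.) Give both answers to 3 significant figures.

5.42 g Fe; 1.09 L O₂

Q = 0.482 × 38880 = 18740 C; n(e⁻) = 18740 / 96500 = 0.1942 mol
Cathode: Fe²⁺ + 2e⁻ → Fe → n(Fe) = 0.1942/2 = 0.09710 mol → 5.42 g
Anode: 2H₂O → O₂ + 4H⁺ + 4e⁻ → n(O₂) = 0.1942/4 = 0.04855 mol → 1.09 L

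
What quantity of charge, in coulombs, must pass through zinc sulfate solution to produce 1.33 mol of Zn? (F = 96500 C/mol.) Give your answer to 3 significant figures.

Zn²⁺ + 2e⁻ → Zn, so n(e⁻) = 2 × 1.33 = 2.660 mol
Q = 2.660 × 96500 = 2.567×10^5 C

2.57×10^5 C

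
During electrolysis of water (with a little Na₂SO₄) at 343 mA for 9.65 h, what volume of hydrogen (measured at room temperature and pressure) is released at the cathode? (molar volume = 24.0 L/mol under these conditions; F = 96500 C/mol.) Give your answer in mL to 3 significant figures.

Q = 0.343 A × 34740 s = 11920 C
n(e⁻) = 11920 / 96500 = 0.1235 mol
2H⁺ + 2e⁻ → H₂, so n(H₂) = 0.1235 / 2 = 0.06175 mol
V = 0.06175 × 24.0 = 1.482 L
= 1480 mL

1480 mL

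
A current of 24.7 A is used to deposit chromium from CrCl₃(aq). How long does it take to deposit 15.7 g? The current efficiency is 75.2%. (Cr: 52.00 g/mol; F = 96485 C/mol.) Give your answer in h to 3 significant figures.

1.31 h

n(Cr) = 15.7 / 52.00 = 0.3019 mol
Cr³⁺ + 3e⁻ → Cr, so n(e⁻) = 3 × 0.3019 = 0.9057 mol
Q = 0.9057 × 96485 / 0.752 = 1.162×10^5 C
t = Q / I = 1.162×10^5 / 24.7 = 4704 s = 1.31 h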